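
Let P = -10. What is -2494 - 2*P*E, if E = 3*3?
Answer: -2314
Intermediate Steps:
E = 9
-2494 - 2*P*E = -2494 - 2*(-10)*9 = -2494 - (-20)*9 = -2494 - 1*(-180) = -2494 + 180 = -2314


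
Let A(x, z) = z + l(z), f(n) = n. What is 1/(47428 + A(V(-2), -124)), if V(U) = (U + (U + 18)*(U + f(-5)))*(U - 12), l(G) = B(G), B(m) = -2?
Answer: 1/47302 ≈ 2.1141e-5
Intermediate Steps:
l(G) = -2
V(U) = (-12 + U)*(U + (-5 + U)*(18 + U)) (V(U) = (U + (U + 18)*(U - 5))*(U - 12) = (U + (18 + U)*(-5 + U))*(-12 + U) = (U + (-5 + U)*(18 + U))*(-12 + U) = (-12 + U)*(U + (-5 + U)*(18 + U)))
A(x, z) = -2 + z (A(x, z) = z - 2 = -2 + z)
1/(47428 + A(V(-2), -124)) = 1/(47428 + (-2 - 124)) = 1/(47428 - 126) = 1/47302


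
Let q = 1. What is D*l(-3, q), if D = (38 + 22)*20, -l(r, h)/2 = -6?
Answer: 14400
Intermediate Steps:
l(r, h) = 12 (l(r, h) = -2*(-6) = 12)
D = 1200 (D = 60*20 = 1200)
D*l(-3, q) = 1200*12 = 14400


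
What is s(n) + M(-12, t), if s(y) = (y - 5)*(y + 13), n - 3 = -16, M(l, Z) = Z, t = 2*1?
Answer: 2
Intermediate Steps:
t = 2
n = -13 (n = 3 - 16 = -13)
s(y) = (-5 + y)*(13 + y)
s(n) + M(-12, t) = (-65 + (-13)² + 8*(-13)) + 2 = (-65 + 169 - 104) + 2 = 0 + 2 = 2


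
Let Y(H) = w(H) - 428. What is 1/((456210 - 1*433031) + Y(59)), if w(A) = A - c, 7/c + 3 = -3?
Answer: 6/136867 ≈ 4.3838e-5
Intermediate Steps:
c = -7/6 (c = 7/(-3 - 3) = 7/(-6) = 7*(-1/6) = -7/6 ≈ -1.1667)
w(A) = 7/6 + A (w(A) = A - 1*(-7/6) = A + 7/6 = 7/6 + A)
Y(H) = -2561/6 + H (Y(H) = (7/6 + H) - 428 = -2561/6 + H)
1/((456210 - 1*433031) + Y(59)) = 1/((456210 - 1*433031) + (-2561/6 + 59)) = 1/((456210 - 433031) - 2207/6) = 1/(23179 - 2207/6) = 1/(136867/6) = 6/136867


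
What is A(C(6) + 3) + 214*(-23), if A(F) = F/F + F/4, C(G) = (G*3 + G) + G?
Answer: -19651/4 ≈ -4912.8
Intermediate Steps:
C(G) = 5*G (C(G) = (3*G + G) + G = 4*G + G = 5*G)
A(F) = 1 + F/4 (A(F) = 1 + F*(¼) = 1 + F/4)
A(C(6) + 3) + 214*(-23) = (1 + (5*6 + 3)/4) + 214*(-23) = (1 + (30 + 3)/4) - 4922 = (1 + (¼)*33) - 4922 = (1 + 33/4) - 4922 = 37/4 - 4922 = -19651/4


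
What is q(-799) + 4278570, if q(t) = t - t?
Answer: 4278570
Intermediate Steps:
q(t) = 0
q(-799) + 4278570 = 0 + 4278570 = 4278570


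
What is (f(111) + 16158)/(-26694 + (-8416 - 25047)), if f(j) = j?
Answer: -16269/60157 ≈ -0.27044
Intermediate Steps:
(f(111) + 16158)/(-26694 + (-8416 - 25047)) = (111 + 16158)/(-26694 + (-8416 - 25047)) = 16269/(-26694 - 33463) = 16269/(-60157) = 16269*(-1/60157) = -16269/60157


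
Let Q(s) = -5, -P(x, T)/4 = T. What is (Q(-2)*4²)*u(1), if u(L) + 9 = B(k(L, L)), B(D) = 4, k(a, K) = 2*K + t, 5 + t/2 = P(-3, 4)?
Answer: 400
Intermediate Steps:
P(x, T) = -4*T
t = -42 (t = -10 + 2*(-4*4) = -10 + 2*(-16) = -10 - 32 = -42)
k(a, K) = -42 + 2*K (k(a, K) = 2*K - 42 = -42 + 2*K)
u(L) = -5 (u(L) = -9 + 4 = -5)
(Q(-2)*4²)*u(1) = -5*4²*(-5) = -5*16*(-5) = -80*(-5) = 400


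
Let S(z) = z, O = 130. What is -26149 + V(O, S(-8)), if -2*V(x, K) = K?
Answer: -26145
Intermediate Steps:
V(x, K) = -K/2
-26149 + V(O, S(-8)) = -26149 - 1/2*(-8) = -26149 + 4 = -26145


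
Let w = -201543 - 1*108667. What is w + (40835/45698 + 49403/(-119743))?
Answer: -1697471331531829/5472015614 ≈ -3.1021e+5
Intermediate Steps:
w = -310210 (w = -201543 - 108667 = -310210)
w + (40835/45698 + 49403/(-119743)) = -310210 + (40835/45698 + 49403/(-119743)) = -310210 + (40835*(1/45698) + 49403*(-1/119743)) = -310210 + (40835/45698 - 49403/119743) = -310210 + 2632087111/5472015614 = -1697471331531829/5472015614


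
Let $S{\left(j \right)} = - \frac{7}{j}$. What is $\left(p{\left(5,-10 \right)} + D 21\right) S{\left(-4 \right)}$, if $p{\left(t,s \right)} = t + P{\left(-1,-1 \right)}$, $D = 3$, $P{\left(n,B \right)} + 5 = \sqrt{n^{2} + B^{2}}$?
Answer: $\frac{441}{4} + \frac{7 \sqrt{2}}{4} \approx 112.72$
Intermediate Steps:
$P{\left(n,B \right)} = -5 + \sqrt{B^{2} + n^{2}}$ ($P{\left(n,B \right)} = -5 + \sqrt{n^{2} + B^{2}} = -5 + \sqrt{B^{2} + n^{2}}$)
$p{\left(t,s \right)} = -5 + t + \sqrt{2}$ ($p{\left(t,s \right)} = t - \left(5 - \sqrt{\left(-1\right)^{2} + \left(-1\right)^{2}}\right) = t - \left(5 - \sqrt{1 + 1}\right) = t - \left(5 - \sqrt{2}\right) = -5 + t + \sqrt{2}$)
$\left(p{\left(5,-10 \right)} + D 21\right) S{\left(-4 \right)} = \left(\left(-5 + 5 + \sqrt{2}\right) + 3 \cdot 21\right) \left(- \frac{7}{-4}\right) = \left(\sqrt{2} + 63\right) \left(\left(-7\right) \left(- \frac{1}{4}\right)\right) = \left(63 + \sqrt{2}\right) \frac{7}{4} = \frac{441}{4} + \frac{7 \sqrt{2}}{4}$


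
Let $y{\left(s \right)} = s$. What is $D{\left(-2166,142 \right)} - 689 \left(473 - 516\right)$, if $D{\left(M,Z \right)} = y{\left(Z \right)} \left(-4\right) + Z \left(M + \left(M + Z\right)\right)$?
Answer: $-565921$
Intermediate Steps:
$D{\left(M,Z \right)} = - 4 Z + Z \left(Z + 2 M\right)$ ($D{\left(M,Z \right)} = Z \left(-4\right) + Z \left(M + \left(M + Z\right)\right) = - 4 Z + Z \left(Z + 2 M\right)$)
$D{\left(-2166,142 \right)} - 689 \left(473 - 516\right) = 142 \left(-4 + 142 + 2 \left(-2166\right)\right) - 689 \left(473 - 516\right) = 142 \left(-4 + 142 - 4332\right) - -29627 = 142 \left(-4194\right) + 29627 = -595548 + 29627 = -565921$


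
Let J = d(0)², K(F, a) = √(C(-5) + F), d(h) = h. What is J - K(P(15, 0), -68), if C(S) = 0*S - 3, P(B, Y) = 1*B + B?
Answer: -3*√3 ≈ -5.1962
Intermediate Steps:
P(B, Y) = 2*B (P(B, Y) = B + B = 2*B)
C(S) = -3 (C(S) = 0 - 3 = -3)
K(F, a) = √(-3 + F)
J = 0 (J = 0² = 0)
J - K(P(15, 0), -68) = 0 - √(-3 + 2*15) = 0 - √(-3 + 30) = 0 - √27 = 0 - 3*√3 = -3*√3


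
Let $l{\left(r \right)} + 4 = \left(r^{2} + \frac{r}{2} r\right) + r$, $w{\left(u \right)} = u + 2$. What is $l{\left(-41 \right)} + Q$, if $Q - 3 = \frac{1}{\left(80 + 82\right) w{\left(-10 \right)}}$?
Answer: $\frac{3213431}{1296} \approx 2479.5$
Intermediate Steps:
$w{\left(u \right)} = 2 + u$
$l{\left(r \right)} = -4 + r + \frac{3 r^{2}}{2}$ ($l{\left(r \right)} = -4 + \left(\left(r^{2} + \frac{r}{2} r\right) + r\right) = -4 + \left(\left(r^{2} + \frac{r^{2}}{2}\right) + r\right) = -4 + \left(\frac{3 r^{2}}{2} + r\right) = -4 + \left(r + \frac{3 r^{2}}{2}\right) = -4 + r + \frac{3 r^{2}}{2}$)
$Q = \frac{3887}{1296}$ ($Q = 3 + \frac{1}{\left(80 + 82\right) \left(2 - 10\right)} = 3 + \frac{1}{162 \left(-8\right)} = 3 + \frac{1}{-1296} = 3 - \frac{1}{1296} = \frac{3887}{1296} \approx 2.9992$)
$l{\left(-41 \right)} + Q = \left(-4 - 41 + \frac{3 \left(-41\right)^{2}}{2}\right) + \frac{3887}{1296} = \left(-4 - 41 + \frac{3}{2} \cdot 1681\right) + \frac{3887}{1296} = \left(-4 - 41 + \frac{5043}{2}\right) + \frac{3887}{1296} = \frac{4953}{2} + \frac{3887}{1296} = \frac{3213431}{1296}$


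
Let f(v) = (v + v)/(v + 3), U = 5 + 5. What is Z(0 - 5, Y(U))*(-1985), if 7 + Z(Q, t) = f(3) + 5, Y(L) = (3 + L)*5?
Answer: 1985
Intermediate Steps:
U = 10
f(v) = 2*v/(3 + v) (f(v) = (2*v)/(3 + v) = 2*v/(3 + v))
Y(L) = 15 + 5*L
Z(Q, t) = -1 (Z(Q, t) = -7 + (2*3/(3 + 3) + 5) = -7 + (2*3/6 + 5) = -7 + (2*3*(⅙) + 5) = -7 + (1 + 5) = -7 + 6 = -1)
Z(0 - 5, Y(U))*(-1985) = -1*(-1985) = 1985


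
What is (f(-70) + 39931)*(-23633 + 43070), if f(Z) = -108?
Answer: 774039651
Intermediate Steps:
(f(-70) + 39931)*(-23633 + 43070) = (-108 + 39931)*(-23633 + 43070) = 39823*19437 = 774039651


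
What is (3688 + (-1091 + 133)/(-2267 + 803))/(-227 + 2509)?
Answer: 16565/10248 ≈ 1.6164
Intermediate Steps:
(3688 + (-1091 + 133)/(-2267 + 803))/(-227 + 2509) = (3688 - 958/(-1464))/2282 = (3688 - 958*(-1/1464))*(1/2282) = (3688 + 479/732)*(1/2282) = (2700095/732)*(1/2282) = 16565/10248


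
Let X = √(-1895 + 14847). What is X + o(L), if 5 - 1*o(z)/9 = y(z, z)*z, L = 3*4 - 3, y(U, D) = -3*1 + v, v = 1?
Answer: 207 + 2*√3238 ≈ 320.81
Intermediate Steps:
y(U, D) = -2 (y(U, D) = -3*1 + 1 = -3 + 1 = -2)
L = 9 (L = 12 - 3 = 9)
o(z) = 45 + 18*z (o(z) = 45 - (-18)*z = 45 + 18*z)
X = 2*√3238 (X = √12952 = 2*√3238 ≈ 113.81)
X + o(L) = 2*√3238 + (45 + 18*9) = 2*√3238 + (45 + 162) = 2*√3238 + 207 = 207 + 2*√3238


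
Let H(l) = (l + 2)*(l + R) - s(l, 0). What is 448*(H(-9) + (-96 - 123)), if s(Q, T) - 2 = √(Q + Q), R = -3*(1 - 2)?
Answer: -80192 - 1344*I*√2 ≈ -80192.0 - 1900.7*I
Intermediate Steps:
R = 3 (R = -3*(-1) = 3)
s(Q, T) = 2 + √2*√Q (s(Q, T) = 2 + √(Q + Q) = 2 + √(2*Q) = 2 + √2*√Q)
H(l) = -2 + (2 + l)*(3 + l) - √2*√l (H(l) = (l + 2)*(l + 3) - (2 + √2*√l) = (2 + l)*(3 + l) + (-2 - √2*√l) = -2 + (2 + l)*(3 + l) - √2*√l)
448*(H(-9) + (-96 - 123)) = 448*((4 + (-9)² + 5*(-9) - √2*√(-9)) + (-96 - 123)) = 448*((4 + 81 - 45 - √2*3*I) - 219) = 448*((4 + 81 - 45 - 3*I*√2) - 219) = 448*((40 - 3*I*√2) - 219) = 448*(-179 - 3*I*√2) = -80192 - 1344*I*√2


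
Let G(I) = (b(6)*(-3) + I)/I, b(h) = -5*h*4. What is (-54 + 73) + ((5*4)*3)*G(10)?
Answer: 2239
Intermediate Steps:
b(h) = -20*h
G(I) = (360 + I)/I (G(I) = (-20*6*(-3) + I)/I = (-120*(-3) + I)/I = (360 + I)/I)
(-54 + 73) + ((5*4)*3)*G(10) = (-54 + 73) + ((5*4)*3)*((360 + 10)/10) = 19 + (20*3)*((⅒)*370) = 19 + 60*37 = 19 + 2220 = 2239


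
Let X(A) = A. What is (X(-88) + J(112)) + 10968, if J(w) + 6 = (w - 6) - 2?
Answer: 10978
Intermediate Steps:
J(w) = -14 + w (J(w) = -6 + ((w - 6) - 2) = -6 + ((-6 + w) - 2) = -6 + (-8 + w) = -14 + w)
(X(-88) + J(112)) + 10968 = (-88 + (-14 + 112)) + 10968 = (-88 + 98) + 10968 = 10 + 10968 = 10978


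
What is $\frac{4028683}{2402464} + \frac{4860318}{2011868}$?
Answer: $\frac{4945479358349}{1208360110688} \approx 4.0927$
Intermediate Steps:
$\frac{4028683}{2402464} + \frac{4860318}{2011868} = 4028683 \cdot \frac{1}{2402464} + 4860318 \cdot \frac{1}{2011868} = \frac{4028683}{2402464} + \frac{2430159}{1005934} = \frac{4945479358349}{1208360110688}$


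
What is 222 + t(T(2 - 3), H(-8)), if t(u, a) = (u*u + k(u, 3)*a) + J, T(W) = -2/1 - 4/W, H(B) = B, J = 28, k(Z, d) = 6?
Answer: 206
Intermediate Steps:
T(W) = -2 - 4/W (T(W) = -2*1 - 4/W = -2 - 4/W)
t(u, a) = 28 + u² + 6*a (t(u, a) = (u*u + 6*a) + 28 = (u² + 6*a) + 28 = 28 + u² + 6*a)
222 + t(T(2 - 3), H(-8)) = 222 + (28 + (-2 - 4/(2 - 3))² + 6*(-8)) = 222 + (28 + (-2 - 4/(-1))² - 48) = 222 + (28 + (-2 - 4*(-1))² - 48) = 222 + (28 + (-2 + 4)² - 48) = 222 + (28 + 2² - 48) = 222 + (28 + 4 - 48) = 222 - 16 = 206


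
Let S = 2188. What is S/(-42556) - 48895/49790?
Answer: -109485807/105943162 ≈ -1.0334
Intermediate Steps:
S/(-42556) - 48895/49790 = 2188/(-42556) - 48895/49790 = 2188*(-1/42556) - 48895*1/49790 = -547/10639 - 9779/9958 = -109485807/105943162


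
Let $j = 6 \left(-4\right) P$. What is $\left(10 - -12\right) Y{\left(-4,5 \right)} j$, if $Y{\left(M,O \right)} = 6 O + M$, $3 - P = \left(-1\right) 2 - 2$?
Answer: $-96096$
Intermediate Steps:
$P = 7$ ($P = 3 - \left(\left(-1\right) 2 - 2\right) = 3 - \left(-2 - 2\right) = 3 - -4 = 3 + 4 = 7$)
$Y{\left(M,O \right)} = M + 6 O$
$j = -168$ ($j = 6 \left(-4\right) 7 = \left(-24\right) 7 = -168$)
$\left(10 - -12\right) Y{\left(-4,5 \right)} j = \left(10 - -12\right) \left(-4 + 6 \cdot 5\right) \left(-168\right) = \left(10 + 12\right) \left(-4 + 30\right) \left(-168\right) = 22 \cdot 26 \left(-168\right) = 572 \left(-168\right) = -96096$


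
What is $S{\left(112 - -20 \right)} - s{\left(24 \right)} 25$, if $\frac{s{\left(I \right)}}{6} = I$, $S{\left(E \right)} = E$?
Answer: $-3468$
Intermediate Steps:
$s{\left(I \right)} = 6 I$
$S{\left(112 - -20 \right)} - s{\left(24 \right)} 25 = \left(112 - -20\right) - 6 \cdot 24 \cdot 25 = \left(112 + 20\right) - 144 \cdot 25 = 132 - 3600 = -3468$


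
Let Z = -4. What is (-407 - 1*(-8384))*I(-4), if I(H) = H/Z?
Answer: 7977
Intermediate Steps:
I(H) = -H/4 (I(H) = H/(-4) = H*(-1/4) = -H/4)
(-407 - 1*(-8384))*I(-4) = (-407 - 1*(-8384))*(-1/4*(-4)) = (-407 + 8384)*1 = 7977*1 = 7977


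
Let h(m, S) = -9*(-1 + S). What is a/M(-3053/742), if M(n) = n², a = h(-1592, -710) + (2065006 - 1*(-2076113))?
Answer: 2283474100152/9320809 ≈ 2.4499e+5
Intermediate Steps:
h(m, S) = 9 - 9*S
a = 4147518 (a = (9 - 9*(-710)) + (2065006 - 1*(-2076113)) = (9 + 6390) + (2065006 + 2076113) = 6399 + 4141119 = 4147518)
a/M(-3053/742) = 4147518/((-3053/742)²) = 4147518/(9320809/550564) = 4147518*(550564/9320809) = 2283474100152/9320809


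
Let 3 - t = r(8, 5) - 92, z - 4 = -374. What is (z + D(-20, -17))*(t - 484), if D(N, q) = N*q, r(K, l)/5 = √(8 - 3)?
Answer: 11670 + 150*√5 ≈ 12005.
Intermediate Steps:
r(K, l) = 5*√5 (r(K, l) = 5*√(8 - 3) = 5*√5)
z = -370 (z = 4 - 374 = -370)
t = 95 - 5*√5 (t = 3 - (5*√5 - 92) = 3 - (-92 + 5*√5) = 3 + (92 - 5*√5) = 95 - 5*√5 ≈ 83.820)
(z + D(-20, -17))*(t - 484) = (-370 - 20*(-17))*((95 - 5*√5) - 484) = (-370 + 340)*(-389 - 5*√5) = -30*(-389 - 5*√5) = 11670 + 150*√5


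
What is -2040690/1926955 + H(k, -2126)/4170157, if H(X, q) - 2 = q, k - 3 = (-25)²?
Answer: -1702818108150/1607140976387 ≈ -1.0595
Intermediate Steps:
k = 628 (k = 3 + (-25)² = 3 + 625 = 628)
H(X, q) = 2 + q
-2040690/1926955 + H(k, -2126)/4170157 = -2040690/1926955 + (2 - 2126)/4170157 = -2040690*1/1926955 - 2124*1/4170157 = -408138/385391 - 2124/4170157 = -1702818108150/1607140976387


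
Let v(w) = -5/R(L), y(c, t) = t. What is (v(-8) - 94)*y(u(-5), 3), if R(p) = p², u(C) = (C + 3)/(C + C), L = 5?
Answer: -1413/5 ≈ -282.60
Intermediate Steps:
u(C) = (3 + C)/(2*C) (u(C) = (3 + C)/((2*C)) = (3 + C)*(1/(2*C)) = (3 + C)/(2*C))
v(w) = -⅕ (v(w) = -5/(5²) = -5/25 = -5*1/25 = -⅕)
(v(-8) - 94)*y(u(-5), 3) = (-⅕ - 94)*3 = -471/5*3 = -1413/5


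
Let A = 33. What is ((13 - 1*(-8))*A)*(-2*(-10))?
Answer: 13860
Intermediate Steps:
((13 - 1*(-8))*A)*(-2*(-10)) = ((13 - 1*(-8))*33)*(-2*(-10)) = ((13 + 8)*33)*20 = (21*33)*20 = 693*20 = 13860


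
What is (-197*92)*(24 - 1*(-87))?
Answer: -2011764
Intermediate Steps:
(-197*92)*(24 - 1*(-87)) = -18124*(24 + 87) = -18124*111 = -2011764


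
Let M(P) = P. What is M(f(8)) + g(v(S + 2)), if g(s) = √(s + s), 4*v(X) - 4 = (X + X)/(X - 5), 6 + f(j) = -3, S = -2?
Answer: -9 + √2 ≈ -7.5858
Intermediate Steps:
f(j) = -9 (f(j) = -6 - 3 = -9)
v(X) = 1 + X/(2*(-5 + X)) (v(X) = 1 + ((X + X)/(X - 5))/4 = 1 + ((2*X)/(-5 + X))/4 = 1 + (2*X/(-5 + X))/4 = 1 + X/(2*(-5 + X)))
g(s) = √2*√s (g(s) = √(2*s) = √2*√s)
M(f(8)) + g(v(S + 2)) = -9 + √2*√((-10 + 3*(-2 + 2))/(2*(-5 + (-2 + 2)))) = -9 + √2*√((-10 + 3*0)/(2*(-5 + 0))) = -9 + √2*√((½)*(-10 + 0)/(-5)) = -9 + √2*√((½)*(-⅕)*(-10)) = -9 + √2*√1 = -9 + √2*1 = -9 + √2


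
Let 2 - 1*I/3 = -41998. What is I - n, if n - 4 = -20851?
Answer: 146847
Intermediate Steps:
n = -20847 (n = 4 - 20851 = -20847)
I = 126000 (I = 6 - 3*(-41998) = 6 + 125994 = 126000)
I - n = 126000 - 1*(-20847) = 126000 + 20847 = 146847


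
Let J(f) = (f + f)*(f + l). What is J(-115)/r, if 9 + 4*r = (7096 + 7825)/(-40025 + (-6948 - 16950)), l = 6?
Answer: -1602549610/147557 ≈ -10861.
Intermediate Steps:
J(f) = 2*f*(6 + f) (J(f) = (f + f)*(f + 6) = (2*f)*(6 + f) = 2*f*(6 + f))
r = -147557/63923 (r = -9/4 + ((7096 + 7825)/(-40025 + (-6948 - 16950)))/4 = -9/4 + (14921/(-40025 - 23898))/4 = -9/4 + (14921/(-63923))/4 = -9/4 + (14921*(-1/63923))/4 = -9/4 + (¼)*(-14921/63923) = -9/4 - 14921/255692 = -147557/63923 ≈ -2.3084)
J(-115)/r = (2*(-115)*(6 - 115))/(-147557/63923) = (2*(-115)*(-109))*(-63923/147557) = 25070*(-63923/147557) = -1602549610/147557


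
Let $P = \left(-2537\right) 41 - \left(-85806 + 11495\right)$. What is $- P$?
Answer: $29706$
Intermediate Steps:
$P = -29706$ ($P = -104017 - -74311 = -104017 + 74311 = -29706$)
$- P = \left(-1\right) \left(-29706\right) = 29706$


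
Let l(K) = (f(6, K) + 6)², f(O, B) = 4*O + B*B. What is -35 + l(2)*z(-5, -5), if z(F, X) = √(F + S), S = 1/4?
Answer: -35 + 578*I*√19 ≈ -35.0 + 2519.4*I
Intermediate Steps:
f(O, B) = B² + 4*O (f(O, B) = 4*O + B² = B² + 4*O)
S = ¼ ≈ 0.25000
z(F, X) = √(¼ + F) (z(F, X) = √(F + ¼) = √(¼ + F))
l(K) = (30 + K²)² (l(K) = ((K² + 4*6) + 6)² = ((K² + 24) + 6)² = ((24 + K²) + 6)² = (30 + K²)²)
-35 + l(2)*z(-5, -5) = -35 + (30 + 2²)²*(√(1 + 4*(-5))/2) = -35 + (30 + 4)²*(√(1 - 20)/2) = -35 + 34²*(√(-19)/2) = -35 + 1156*((I*√19)/2) = -35 + 1156*(I*√19/2) = -35 + 578*I*√19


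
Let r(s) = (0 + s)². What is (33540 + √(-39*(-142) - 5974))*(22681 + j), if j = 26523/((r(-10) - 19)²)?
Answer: 184888087280/243 + 33074792*I*√109/729 ≈ 7.6086e+8 + 4.7368e+5*I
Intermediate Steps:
r(s) = s²
j = 2947/729 (j = 26523/(((-10)² - 19)²) = 26523/((100 - 19)²) = 26523/(81²) = 26523/6561 = 26523*(1/6561) = 2947/729 ≈ 4.0425)
(33540 + √(-39*(-142) - 5974))*(22681 + j) = (33540 + √(-39*(-142) - 5974))*(22681 + 2947/729) = (33540 + √(5538 - 5974))*(16537396/729) = (33540 + √(-436))*(16537396/729) = (33540 + 2*I*√109)*(16537396/729) = 184888087280/243 + 33074792*I*√109/729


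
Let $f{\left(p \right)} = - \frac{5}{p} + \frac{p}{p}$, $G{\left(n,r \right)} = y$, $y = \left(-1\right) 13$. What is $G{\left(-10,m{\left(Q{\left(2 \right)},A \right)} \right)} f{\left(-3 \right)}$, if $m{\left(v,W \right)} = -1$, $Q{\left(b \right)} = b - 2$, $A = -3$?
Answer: $- \frac{104}{3} \approx -34.667$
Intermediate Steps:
$y = -13$
$Q{\left(b \right)} = -2 + b$ ($Q{\left(b \right)} = b - 2 = -2 + b$)
$G{\left(n,r \right)} = -13$
$f{\left(p \right)} = 1 - \frac{5}{p}$ ($f{\left(p \right)} = - \frac{5}{p} + 1 = 1 - \frac{5}{p}$)
$G{\left(-10,m{\left(Q{\left(2 \right)},A \right)} \right)} f{\left(-3 \right)} = - 13 \frac{-5 - 3}{-3} = - 13 \left(\left(- \frac{1}{3}\right) \left(-8\right)\right) = \left(-13\right) \frac{8}{3} = - \frac{104}{3}$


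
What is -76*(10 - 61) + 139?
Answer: 4015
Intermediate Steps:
-76*(10 - 61) + 139 = -76*(-51) + 139 = 3876 + 139 = 4015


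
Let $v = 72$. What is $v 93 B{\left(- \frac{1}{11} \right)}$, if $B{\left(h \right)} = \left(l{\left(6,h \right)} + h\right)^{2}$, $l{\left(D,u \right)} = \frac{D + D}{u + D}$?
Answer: $\frac{12881557224}{511225} \approx 25197.0$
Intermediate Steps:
$l{\left(D,u \right)} = \frac{2 D}{D + u}$
$B{\left(h \right)} = \left(h + \frac{12}{6 + h}\right)^{2}$ ($B{\left(h \right)} = \left(2 \cdot 6 \frac{1}{6 + h} + h\right)^{2} = \left(\frac{12}{6 + h} + h\right)^{2} = \left(h + \frac{12}{6 + h}\right)^{2}$)
$v 93 B{\left(- \frac{1}{11} \right)} = 72 \cdot 93 \left(- \frac{1}{11} + \frac{12}{6 - \frac{1}{11}}\right)^{2} = 6696 \left(\left(-1\right) \frac{1}{11} + \frac{12}{6 - \frac{1}{11}}\right)^{2} = 6696 \left(- \frac{1}{11} + \frac{12}{6 - \frac{1}{11}}\right)^{2} = 6696 \left(- \frac{1}{11} + \frac{12}{\frac{65}{11}}\right)^{2} = 6696 \left(- \frac{1}{11} + 12 \cdot \frac{11}{65}\right)^{2} = 6696 \left(- \frac{1}{11} + \frac{132}{65}\right)^{2} = 6696 \left(\frac{1387}{715}\right)^{2} = 6696 \cdot \frac{1923769}{511225} = \frac{12881557224}{511225}$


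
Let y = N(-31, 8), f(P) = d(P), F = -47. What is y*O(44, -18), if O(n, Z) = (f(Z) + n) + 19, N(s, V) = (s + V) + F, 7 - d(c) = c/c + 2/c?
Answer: -43540/9 ≈ -4837.8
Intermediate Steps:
d(c) = 6 - 2/c (d(c) = 7 - (c/c + 2/c) = 7 - (1 + 2/c) = 7 + (-1 - 2/c) = 6 - 2/c)
f(P) = 6 - 2/P
N(s, V) = -47 + V + s (N(s, V) = (s + V) - 47 = (V + s) - 47 = -47 + V + s)
O(n, Z) = 25 + n - 2/Z (O(n, Z) = ((6 - 2/Z) + n) + 19 = (6 + n - 2/Z) + 19 = 25 + n - 2/Z)
y = -70 (y = -47 + 8 - 31 = -70)
y*O(44, -18) = -70*(25 + 44 - 2/(-18)) = -70*(25 + 44 - 2*(-1/18)) = -70*(25 + 44 + ⅑) = -70*622/9 = -43540/9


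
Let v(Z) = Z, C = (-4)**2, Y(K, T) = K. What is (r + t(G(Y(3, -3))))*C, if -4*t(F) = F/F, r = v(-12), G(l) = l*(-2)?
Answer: -196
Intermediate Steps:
G(l) = -2*l
C = 16
r = -12
t(F) = -1/4 (t(F) = -F/(4*F) = -1/4*1 = -1/4)
(r + t(G(Y(3, -3))))*C = (-12 - 1/4)*16 = -49/4*16 = -196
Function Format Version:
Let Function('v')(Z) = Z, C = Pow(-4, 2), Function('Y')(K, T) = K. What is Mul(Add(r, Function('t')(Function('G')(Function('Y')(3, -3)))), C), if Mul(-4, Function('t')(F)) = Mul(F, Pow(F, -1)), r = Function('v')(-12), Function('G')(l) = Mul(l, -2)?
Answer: -196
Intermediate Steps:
Function('G')(l) = Mul(-2, l)
C = 16
r = -12
Function('t')(F) = Rational(-1, 4) (Function('t')(F) = Mul(Rational(-1, 4), Mul(F, Pow(F, -1))) = Mul(Rational(-1, 4), 1) = Rational(-1, 4))
Mul(Add(r, Function('t')(Function('G')(Function('Y')(3, -3)))), C) = Mul(Add(-12, Rational(-1, 4)), 16) = Mul(Rational(-49, 4), 16) = -196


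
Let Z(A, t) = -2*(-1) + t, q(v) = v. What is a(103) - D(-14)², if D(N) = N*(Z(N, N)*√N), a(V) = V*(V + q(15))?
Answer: 407290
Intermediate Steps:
Z(A, t) = 2 + t
a(V) = V*(15 + V) (a(V) = V*(V + 15) = V*(15 + V))
D(N) = N^(3/2)*(2 + N) (D(N) = N*((2 + N)*√N) = N*(√N*(2 + N)) = N^(3/2)*(2 + N))
a(103) - D(-14)² = 103*(15 + 103) - ((-14)^(3/2)*(2 - 14))² = 103*118 - (-14*I*√14*(-12))² = 12154 - (168*I*√14)² = 12154 - 1*(-395136) = 12154 + 395136 = 407290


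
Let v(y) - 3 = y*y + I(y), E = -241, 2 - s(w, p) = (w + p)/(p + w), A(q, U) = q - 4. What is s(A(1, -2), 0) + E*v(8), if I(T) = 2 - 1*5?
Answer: -15423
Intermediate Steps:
A(q, U) = -4 + q
s(w, p) = 1 (s(w, p) = 2 - (w + p)/(p + w) = 2 - (p + w)/(p + w) = 2 - 1*1 = 2 - 1 = 1)
I(T) = -3 (I(T) = 2 - 5 = -3)
v(y) = y**2 (v(y) = 3 + (y*y - 3) = 3 + (y**2 - 3) = 3 + (-3 + y**2) = y**2)
s(A(1, -2), 0) + E*v(8) = 1 - 241*8**2 = 1 - 241*64 = 1 - 15424 = -15423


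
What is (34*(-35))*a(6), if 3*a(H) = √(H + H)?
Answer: -2380*√3/3 ≈ -1374.1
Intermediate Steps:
a(H) = √2*√H/3 (a(H) = √(H + H)/3 = √(2*H)/3 = (√2*√H)/3 = √2*√H/3)
(34*(-35))*a(6) = (34*(-35))*(√2*√6/3) = -2380*√3/3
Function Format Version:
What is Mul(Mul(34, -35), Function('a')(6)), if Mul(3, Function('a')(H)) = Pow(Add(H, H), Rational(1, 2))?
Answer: Mul(Rational(-2380, 3), Pow(3, Rational(1, 2))) ≈ -1374.1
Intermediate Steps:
Function('a')(H) = Mul(Rational(1, 3), Pow(2, Rational(1, 2)), Pow(H, Rational(1, 2))) (Function('a')(H) = Mul(Rational(1, 3), Pow(Add(H, H), Rational(1, 2))) = Mul(Rational(1, 3), Pow(Mul(2, H), Rational(1, 2))) = Mul(Rational(1, 3), Mul(Pow(2, Rational(1, 2)), Pow(H, Rational(1, 2)))) = Mul(Rational(1, 3), Pow(2, Rational(1, 2)), Pow(H, Rational(1, 2))))
Mul(Mul(34, -35), Function('a')(6)) = Mul(Mul(34, -35), Mul(Rational(1, 3), Pow(2, Rational(1, 2)), Pow(6, Rational(1, 2)))) = Mul(-1190, Mul(Rational(2, 3), Pow(3, Rational(1, 2)))) = Mul(Rational(-2380, 3), Pow(3, Rational(1, 2)))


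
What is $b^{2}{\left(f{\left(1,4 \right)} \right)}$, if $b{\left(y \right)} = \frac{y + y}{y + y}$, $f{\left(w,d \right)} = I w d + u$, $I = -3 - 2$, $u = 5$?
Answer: $1$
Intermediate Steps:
$I = -5$
$f{\left(w,d \right)} = 5 - 5 d w$ ($f{\left(w,d \right)} = - 5 w d + 5 = - 5 d w + 5 = 5 - 5 d w$)
$b{\left(y \right)} = 1$ ($b{\left(y \right)} = \frac{2 y}{2 y} = 2 y \frac{1}{2 y} = 1$)
$b^{2}{\left(f{\left(1,4 \right)} \right)} = 1^{2} = 1$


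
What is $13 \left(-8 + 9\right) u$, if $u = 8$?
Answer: $104$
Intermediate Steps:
$13 \left(-8 + 9\right) u = 13 \left(-8 + 9\right) 8 = 13 \cdot 1 \cdot 8 = 13 \cdot 8 = 104$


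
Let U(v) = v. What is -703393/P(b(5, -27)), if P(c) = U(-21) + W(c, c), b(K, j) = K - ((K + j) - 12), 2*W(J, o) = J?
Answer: 1406786/3 ≈ 4.6893e+5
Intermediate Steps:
W(J, o) = J/2
b(K, j) = 12 - j (b(K, j) = K - (-12 + K + j) = K + (12 - K - j) = 12 - j)
P(c) = -21 + c/2
-703393/P(b(5, -27)) = -703393/(-21 + (12 - 1*(-27))/2) = -703393/(-21 + (12 + 27)/2) = -703393/(-21 + (½)*39) = -703393/(-21 + 39/2) = -703393/(-3/2) = -703393*(-⅔) = 1406786/3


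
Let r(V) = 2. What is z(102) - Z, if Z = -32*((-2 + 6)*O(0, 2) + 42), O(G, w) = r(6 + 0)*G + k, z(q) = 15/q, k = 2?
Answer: 54405/34 ≈ 1600.1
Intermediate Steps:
O(G, w) = 2 + 2*G (O(G, w) = 2*G + 2 = 2 + 2*G)
Z = -1600 (Z = -32*((-2 + 6)*(2 + 2*0) + 42) = -32*(4*(2 + 0) + 42) = -32*(4*2 + 42) = -32*(8 + 42) = -32*50 = -1600)
z(102) - Z = 15/102 - 1*(-1600) = 15*(1/102) + 1600 = 5/34 + 1600 = 54405/34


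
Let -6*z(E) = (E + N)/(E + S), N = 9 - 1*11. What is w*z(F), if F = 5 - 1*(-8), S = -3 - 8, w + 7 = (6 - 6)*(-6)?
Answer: 77/12 ≈ 6.4167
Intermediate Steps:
N = -2 (N = 9 - 11 = -2)
w = -7 (w = -7 + (6 - 6)*(-6) = -7 + 0*(-6) = -7 + 0 = -7)
S = -11
F = 13 (F = 5 + 8 = 13)
z(E) = -(-2 + E)/(6*(-11 + E)) (z(E) = -(E - 2)/(6*(E - 11)) = -(-2 + E)/(6*(-11 + E)))
w*z(F) = -7*(2 - 1*13)/(6*(-11 + 13)) = -7*(2 - 13)/(6*2) = -7*(-11)/(6*2) = -7*(-11/12) = 77/12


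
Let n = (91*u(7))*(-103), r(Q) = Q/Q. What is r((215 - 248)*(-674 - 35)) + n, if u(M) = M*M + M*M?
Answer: -918553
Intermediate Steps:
r(Q) = 1
u(M) = 2*M**2 (u(M) = M**2 + M**2 = 2*M**2)
n = -918554 (n = (91*(2*7**2))*(-103) = (91*(2*49))*(-103) = (91*98)*(-103) = 8918*(-103) = -918554)
r((215 - 248)*(-674 - 35)) + n = 1 - 918554 = -918553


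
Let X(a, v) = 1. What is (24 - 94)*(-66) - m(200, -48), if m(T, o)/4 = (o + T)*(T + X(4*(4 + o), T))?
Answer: -117588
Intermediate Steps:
m(T, o) = 4*(1 + T)*(T + o) (m(T, o) = 4*((o + T)*(T + 1)) = 4*((T + o)*(1 + T)) = 4*((1 + T)*(T + o)) = 4*(1 + T)*(T + o))
(24 - 94)*(-66) - m(200, -48) = (24 - 94)*(-66) - (4*200 + 4*(-48) + 4*200² + 4*200*(-48)) = -70*(-66) - (800 - 192 + 4*40000 - 38400) = 4620 - (800 - 192 + 160000 - 38400) = 4620 - 1*122208 = 4620 - 122208 = -117588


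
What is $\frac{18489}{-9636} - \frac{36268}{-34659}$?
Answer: $- \frac{97110601}{111324708} \approx -0.87232$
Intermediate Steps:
$\frac{18489}{-9636} - \frac{36268}{-34659} = 18489 \left(- \frac{1}{9636}\right) - - \frac{36268}{34659} = - \frac{6163}{3212} + \frac{36268}{34659} = - \frac{97110601}{111324708}$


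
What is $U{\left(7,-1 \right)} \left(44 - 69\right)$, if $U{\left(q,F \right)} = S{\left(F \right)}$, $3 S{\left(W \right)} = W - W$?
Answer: $0$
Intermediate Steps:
$S{\left(W \right)} = 0$ ($S{\left(W \right)} = \frac{W - W}{3} = \frac{1}{3} \cdot 0 = 0$)
$U{\left(q,F \right)} = 0$
$U{\left(7,-1 \right)} \left(44 - 69\right) = 0 \left(44 - 69\right) = 0 \left(-25\right) = 0$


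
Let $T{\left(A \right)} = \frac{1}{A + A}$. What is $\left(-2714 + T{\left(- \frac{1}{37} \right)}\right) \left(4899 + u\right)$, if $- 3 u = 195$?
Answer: $-13208905$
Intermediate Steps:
$u = -65$ ($u = \left(- \frac{1}{3}\right) 195 = -65$)
$T{\left(A \right)} = \frac{1}{2 A}$
$\left(-2714 + T{\left(- \frac{1}{37} \right)}\right) \left(4899 + u\right) = \left(-2714 + \frac{1}{2 \left(- \frac{1}{37}\right)}\right) \left(4899 - 65\right) = \left(-2714 + \frac{1}{2 \left(\left(-1\right) \frac{1}{37}\right)}\right) 4834 = \left(-2714 + \frac{1}{2 \left(- \frac{1}{37}\right)}\right) 4834 = \left(-2714 + \frac{1}{2} \left(-37\right)\right) 4834 = \left(-2714 - \frac{37}{2}\right) 4834 = \left(- \frac{5465}{2}\right) 4834 = -13208905$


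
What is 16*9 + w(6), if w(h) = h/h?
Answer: 145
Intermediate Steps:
w(h) = 1
16*9 + w(6) = 16*9 + 1 = 144 + 1 = 145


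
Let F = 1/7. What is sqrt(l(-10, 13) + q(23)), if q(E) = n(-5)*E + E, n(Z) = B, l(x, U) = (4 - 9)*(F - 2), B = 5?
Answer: sqrt(7217)/7 ≈ 12.136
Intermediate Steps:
F = 1/7 ≈ 0.14286
l(x, U) = 65/7 (l(x, U) = (4 - 9)*(1/7 - 2) = -5*(-13/7) = 65/7)
n(Z) = 5
q(E) = 6*E (q(E) = 5*E + E = 6*E)
sqrt(l(-10, 13) + q(23)) = sqrt(65/7 + 6*23) = sqrt(65/7 + 138) = sqrt(1031/7) = sqrt(7217)/7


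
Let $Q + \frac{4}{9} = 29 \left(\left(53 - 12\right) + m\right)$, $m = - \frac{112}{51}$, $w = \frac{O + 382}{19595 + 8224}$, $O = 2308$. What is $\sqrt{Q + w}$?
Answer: $\frac{\sqrt{27956175009895}}{157641} \approx 33.541$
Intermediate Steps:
$w = \frac{2690}{27819}$ ($w = \frac{2308 + 382}{19595 + 8224} = \frac{2690}{27819} \approx 0.096696$)
$m = - \frac{112}{51}$ ($m = \left(-112\right) \frac{1}{51} = - \frac{112}{51} \approx -2.1961$)
$Q = \frac{172105}{153}$ ($Q = - \frac{4}{9} + 29 \left(\left(53 - 12\right) - \frac{112}{51}\right) = - \frac{4}{9} + 29 \left(41 - \frac{112}{51}\right) = - \frac{4}{9} + 29 \cdot \frac{1979}{51} = - \frac{4}{9} + \frac{57391}{51} = \frac{172105}{153} \approx 1124.9$)
$\sqrt{Q + w} = \sqrt{\frac{172105}{153} + \frac{2690}{27819}} = \sqrt{\frac{532022285}{472923}} = \frac{\sqrt{27956175009895}}{157641}$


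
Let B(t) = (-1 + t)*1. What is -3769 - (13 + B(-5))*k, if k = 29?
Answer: -3972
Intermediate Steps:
B(t) = -1 + t
-3769 - (13 + B(-5))*k = -3769 - (13 + (-1 - 5))*29 = -3769 - (13 - 6)*29 = -3769 - 7*29 = -3769 - 1*203 = -3769 - 203 = -3972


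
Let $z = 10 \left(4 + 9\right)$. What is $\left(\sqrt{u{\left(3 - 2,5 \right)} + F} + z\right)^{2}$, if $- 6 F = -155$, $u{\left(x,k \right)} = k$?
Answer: $\frac{\left(780 + \sqrt{1110}\right)^{2}}{36} \approx 18375.0$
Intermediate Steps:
$F = \frac{155}{6}$ ($F = \left(- \frac{1}{6}\right) \left(-155\right) = \frac{155}{6} \approx 25.833$)
$z = 130$ ($z = 10 \cdot 13 = 130$)
$\left(\sqrt{u{\left(3 - 2,5 \right)} + F} + z\right)^{2} = \left(\sqrt{5 + \frac{155}{6}} + 130\right)^{2} = \left(\sqrt{\frac{185}{6}} + 130\right)^{2} = \left(\frac{\sqrt{1110}}{6} + 130\right)^{2} = \left(130 + \frac{\sqrt{1110}}{6}\right)^{2}$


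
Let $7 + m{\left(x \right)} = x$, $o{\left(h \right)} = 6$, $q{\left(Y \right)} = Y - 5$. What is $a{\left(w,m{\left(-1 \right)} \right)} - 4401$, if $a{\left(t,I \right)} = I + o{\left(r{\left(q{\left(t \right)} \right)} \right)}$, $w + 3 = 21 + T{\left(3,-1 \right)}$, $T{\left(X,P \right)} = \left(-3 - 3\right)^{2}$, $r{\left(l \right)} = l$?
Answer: $-4403$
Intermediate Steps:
$q{\left(Y \right)} = -5 + Y$
$m{\left(x \right)} = -7 + x$
$T{\left(X,P \right)} = 36$ ($T{\left(X,P \right)} = \left(-6\right)^{2} = 36$)
$w = 54$ ($w = -3 + \left(21 + 36\right) = -3 + 57 = 54$)
$a{\left(t,I \right)} = 6 + I$ ($a{\left(t,I \right)} = I + 6 = 6 + I$)
$a{\left(w,m{\left(-1 \right)} \right)} - 4401 = \left(6 - 8\right) - 4401 = -2 - 4401 = -4403$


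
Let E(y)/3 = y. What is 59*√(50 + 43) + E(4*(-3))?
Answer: -36 + 59*√93 ≈ 532.98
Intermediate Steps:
E(y) = 3*y
59*√(50 + 43) + E(4*(-3)) = 59*√(50 + 43) + 3*(4*(-3)) = 59*√93 + 3*(-12) = 59*√93 - 36 = -36 + 59*√93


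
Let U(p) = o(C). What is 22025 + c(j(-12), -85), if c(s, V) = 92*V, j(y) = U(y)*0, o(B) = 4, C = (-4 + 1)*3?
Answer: 14205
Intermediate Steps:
C = -9 (C = -3*3 = -9)
U(p) = 4
j(y) = 0 (j(y) = 4*0 = 0)
22025 + c(j(-12), -85) = 22025 + 92*(-85) = 22025 - 7820 = 14205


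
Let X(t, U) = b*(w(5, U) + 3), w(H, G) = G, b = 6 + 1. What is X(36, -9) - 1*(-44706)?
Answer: 44664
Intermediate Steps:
b = 7
X(t, U) = 21 + 7*U (X(t, U) = 7*(U + 3) = 7*(3 + U) = 21 + 7*U)
X(36, -9) - 1*(-44706) = (21 + 7*(-9)) - 1*(-44706) = (21 - 63) + 44706 = -42 + 44706 = 44664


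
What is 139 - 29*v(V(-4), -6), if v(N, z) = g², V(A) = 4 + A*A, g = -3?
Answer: -122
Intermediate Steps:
V(A) = 4 + A²
v(N, z) = 9 (v(N, z) = (-3)² = 9)
139 - 29*v(V(-4), -6) = 139 - 29*9 = 139 - 261 = -122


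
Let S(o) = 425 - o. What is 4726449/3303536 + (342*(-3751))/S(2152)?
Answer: 386007027885/518655152 ≈ 744.25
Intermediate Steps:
4726449/3303536 + (342*(-3751))/S(2152) = 4726449/3303536 + (342*(-3751))/(425 - 1*2152) = 4726449*(1/3303536) - 1282842/(425 - 2152) = 4726449/3303536 - 1282842/(-1727) = 4726449/3303536 - 1282842*(-1/1727) = 4726449/3303536 + 116622/157 = 386007027885/518655152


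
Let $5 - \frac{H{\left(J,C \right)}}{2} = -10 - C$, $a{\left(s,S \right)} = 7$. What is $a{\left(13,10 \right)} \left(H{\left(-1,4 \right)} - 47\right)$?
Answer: $-63$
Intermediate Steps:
$H{\left(J,C \right)} = 30 + 2 C$ ($H{\left(J,C \right)} = 10 - 2 \left(-10 - C\right) = 10 + \left(20 + 2 C\right) = 30 + 2 C$)
$a{\left(13,10 \right)} \left(H{\left(-1,4 \right)} - 47\right) = 7 \left(\left(30 + 2 \cdot 4\right) - 47\right) = 7 \left(\left(30 + 8\right) - 47\right) = 7 \left(38 - 47\right) = 7 \left(-9\right) = -63$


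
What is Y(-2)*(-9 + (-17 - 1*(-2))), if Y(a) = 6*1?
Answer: -144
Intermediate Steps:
Y(a) = 6
Y(-2)*(-9 + (-17 - 1*(-2))) = 6*(-9 + (-17 - 1*(-2))) = 6*(-9 + (-17 + 2)) = 6*(-9 - 15) = 6*(-24) = -144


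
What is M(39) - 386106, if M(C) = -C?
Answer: -386145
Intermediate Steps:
M(39) - 386106 = -1*39 - 386106 = -39 - 386106 = -386145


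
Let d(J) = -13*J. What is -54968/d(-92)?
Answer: -13742/299 ≈ -45.960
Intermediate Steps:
-54968/d(-92) = -54968/((-13*(-92))) = -54968/1196 = -54968*1/1196 = -13742/299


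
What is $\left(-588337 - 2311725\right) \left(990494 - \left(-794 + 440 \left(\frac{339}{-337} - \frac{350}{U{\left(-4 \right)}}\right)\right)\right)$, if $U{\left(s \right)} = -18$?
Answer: $- \frac{8647897719736528}{3033} \approx -2.8513 \cdot 10^{12}$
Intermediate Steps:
$\left(-588337 - 2311725\right) \left(990494 - \left(-794 + 440 \left(\frac{339}{-337} - \frac{350}{U{\left(-4 \right)}}\right)\right)\right) = \left(-588337 - 2311725\right) \left(990494 + \left(- 440 \left(\frac{339}{-337} - \frac{350}{-18}\right) + 794\right)\right) = - 2900062 \left(990494 + \left(- 440 \left(339 \left(- \frac{1}{337}\right) - - \frac{175}{9}\right) + 794\right)\right) = - 2900062 \left(990494 + \left(- 440 \left(- \frac{339}{337} + \frac{175}{9}\right) + 794\right)\right) = - 2900062 \left(990494 + \left(\left(-440\right) \frac{55924}{3033} + 794\right)\right) = - 2900062 \left(990494 + \left(- \frac{24606560}{3033} + 794\right)\right) = - 2900062 \left(990494 - \frac{22198358}{3033}\right) = \left(-2900062\right) \frac{2981969944}{3033} = - \frac{8647897719736528}{3033}$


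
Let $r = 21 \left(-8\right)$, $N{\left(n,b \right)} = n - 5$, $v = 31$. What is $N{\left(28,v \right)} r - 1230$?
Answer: $-5094$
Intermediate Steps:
$N{\left(n,b \right)} = -5 + n$
$r = -168$
$N{\left(28,v \right)} r - 1230 = \left(-5 + 28\right) \left(-168\right) - 1230 = 23 \left(-168\right) - 1230 = -3864 - 1230 = -5094$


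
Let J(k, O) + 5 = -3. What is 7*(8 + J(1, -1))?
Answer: 0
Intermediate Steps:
J(k, O) = -8 (J(k, O) = -5 - 3 = -8)
7*(8 + J(1, -1)) = 7*(8 - 8) = 7*0 = 0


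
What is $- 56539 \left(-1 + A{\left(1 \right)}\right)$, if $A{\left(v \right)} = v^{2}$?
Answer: $0$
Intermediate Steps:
$- 56539 \left(-1 + A{\left(1 \right)}\right) = - 56539 \left(-1 + 1^{2}\right) = - 56539 \left(-1 + 1\right) = \left(-56539\right) 0 = 0$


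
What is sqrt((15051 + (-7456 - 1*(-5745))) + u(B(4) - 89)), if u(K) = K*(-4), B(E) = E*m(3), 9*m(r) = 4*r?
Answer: 8*sqrt(1923)/3 ≈ 116.94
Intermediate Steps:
m(r) = 4*r/9 (m(r) = (4*r)/9 = 4*r/9)
B(E) = 4*E/3 (B(E) = E*((4/9)*3) = E*(4/3) = 4*E/3)
u(K) = -4*K
sqrt((15051 + (-7456 - 1*(-5745))) + u(B(4) - 89)) = sqrt((15051 + (-7456 - 1*(-5745))) - 4*((4/3)*4 - 89)) = sqrt((15051 + (-7456 + 5745)) - 4*(16/3 - 89)) = sqrt((15051 - 1711) - 4*(-251/3)) = sqrt(13340 + 1004/3) = sqrt(41024/3) = 8*sqrt(1923)/3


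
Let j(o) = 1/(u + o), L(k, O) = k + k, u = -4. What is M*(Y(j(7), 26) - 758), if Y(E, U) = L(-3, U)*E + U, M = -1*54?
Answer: 39636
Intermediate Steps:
M = -54
L(k, O) = 2*k
j(o) = 1/(-4 + o)
Y(E, U) = U - 6*E (Y(E, U) = (2*(-3))*E + U = -6*E + U = U - 6*E)
M*(Y(j(7), 26) - 758) = -54*((26 - 6/(-4 + 7)) - 758) = -54*((26 - 6/3) - 758) = -54*((26 - 6*⅓) - 758) = -54*((26 - 2) - 758) = -54*(24 - 758) = -54*(-734) = 39636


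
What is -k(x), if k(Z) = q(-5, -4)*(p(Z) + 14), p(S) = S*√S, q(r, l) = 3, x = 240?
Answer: -42 - 2880*√15 ≈ -11196.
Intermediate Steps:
p(S) = S^(3/2)
k(Z) = 42 + 3*Z^(3/2) (k(Z) = 3*(Z^(3/2) + 14) = 3*(14 + Z^(3/2)) = 42 + 3*Z^(3/2))
-k(x) = -(42 + 3*240^(3/2)) = -(42 + 3*(960*√15)) = -(42 + 2880*√15) = -42 - 2880*√15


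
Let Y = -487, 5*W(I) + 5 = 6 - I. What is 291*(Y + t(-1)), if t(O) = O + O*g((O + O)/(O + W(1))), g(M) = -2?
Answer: -141426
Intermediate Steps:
W(I) = 1/5 - I/5 (W(I) = -1 + (6 - I)/5 = -1 + (6/5 - I/5) = 1/5 - I/5)
t(O) = -O (t(O) = O + O*(-2) = O - 2*O = -O)
291*(Y + t(-1)) = 291*(-487 - 1*(-1)) = 291*(-487 + 1) = 291*(-486) = -141426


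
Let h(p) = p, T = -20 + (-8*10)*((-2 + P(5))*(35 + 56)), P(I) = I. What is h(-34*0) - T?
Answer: 21860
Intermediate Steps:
T = -21860 (T = -20 + (-8*10)*((-2 + 5)*(35 + 56)) = -20 - 240*91 = -20 - 80*273 = -20 - 21840 = -21860)
h(-34*0) - T = -34*0 - 1*(-21860) = 0 + 21860 = 21860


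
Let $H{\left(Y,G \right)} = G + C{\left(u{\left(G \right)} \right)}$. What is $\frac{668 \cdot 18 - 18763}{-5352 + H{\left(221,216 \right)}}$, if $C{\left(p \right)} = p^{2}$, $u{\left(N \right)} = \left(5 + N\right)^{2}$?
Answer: $- \frac{6739}{2385438145} \approx -2.8251 \cdot 10^{-6}$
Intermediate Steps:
$H{\left(Y,G \right)} = G + \left(5 + G\right)^{4}$ ($H{\left(Y,G \right)} = G + \left(\left(5 + G\right)^{2}\right)^{2} = G + \left(5 + G\right)^{4}$)
$\frac{668 \cdot 18 - 18763}{-5352 + H{\left(221,216 \right)}} = \frac{668 \cdot 18 - 18763}{-5352 + \left(216 + \left(5 + 216\right)^{4}\right)} = \frac{12024 - 18763}{-5352 + \left(216 + 221^{4}\right)} = - \frac{6739}{-5352 + \left(216 + 2385443281\right)} = - \frac{6739}{-5352 + 2385443497} = - \frac{6739}{2385438145}$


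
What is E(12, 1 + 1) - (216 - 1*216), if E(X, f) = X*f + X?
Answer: 36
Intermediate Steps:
E(X, f) = X + X*f
E(12, 1 + 1) - (216 - 1*216) = 12*(1 + (1 + 1)) - (216 - 1*216) = 12*(1 + 2) - (216 - 216) = 12*3 - 1*0 = 36 + 0 = 36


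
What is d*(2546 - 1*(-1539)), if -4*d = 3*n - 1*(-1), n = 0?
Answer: -4085/4 ≈ -1021.3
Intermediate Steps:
d = -¼ (d = -(3*0 - 1*(-1))/4 = -(0 + 1)/4 = -¼*1 = -¼ ≈ -0.25000)
d*(2546 - 1*(-1539)) = -(2546 - 1*(-1539))/4 = -(2546 + 1539)/4 = -¼*4085 = -4085/4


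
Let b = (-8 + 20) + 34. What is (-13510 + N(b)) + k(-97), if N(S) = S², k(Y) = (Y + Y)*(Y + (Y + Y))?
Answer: 45060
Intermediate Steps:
b = 46 (b = 12 + 34 = 46)
k(Y) = 6*Y² (k(Y) = (2*Y)*(Y + 2*Y) = (2*Y)*(3*Y) = 6*Y²)
(-13510 + N(b)) + k(-97) = (-13510 + 46²) + 6*(-97)² = (-13510 + 2116) + 6*9409 = -11394 + 56454 = 45060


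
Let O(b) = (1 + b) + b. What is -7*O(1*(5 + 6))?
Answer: -161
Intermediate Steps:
O(b) = 1 + 2*b
-7*O(1*(5 + 6)) = -7*(1 + 2*(1*(5 + 6))) = -7*(1 + 2*(1*11)) = -7*(1 + 2*11) = -7*(1 + 22) = -7*23 = -161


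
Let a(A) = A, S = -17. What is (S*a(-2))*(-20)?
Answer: -680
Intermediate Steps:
(S*a(-2))*(-20) = -17*(-2)*(-20) = 34*(-20) = -680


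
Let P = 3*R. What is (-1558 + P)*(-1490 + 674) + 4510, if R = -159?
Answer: 1665070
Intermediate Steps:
P = -477 (P = 3*(-159) = -477)
(-1558 + P)*(-1490 + 674) + 4510 = (-1558 - 477)*(-1490 + 674) + 4510 = -2035*(-816) + 4510 = 1660560 + 4510 = 1665070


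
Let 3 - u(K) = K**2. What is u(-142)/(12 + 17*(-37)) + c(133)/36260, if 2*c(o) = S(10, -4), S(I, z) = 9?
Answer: 1462081273/44744840 ≈ 32.676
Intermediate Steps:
c(o) = 9/2 (c(o) = (1/2)*9 = 9/2)
u(K) = 3 - K**2
u(-142)/(12 + 17*(-37)) + c(133)/36260 = (3 - 1*(-142)**2)/(12 + 17*(-37)) + (9/2)/36260 = (3 - 1*20164)/(12 - 629) + (9/2)*(1/36260) = (3 - 20164)/(-617) + 9/72520 = -20161*(-1/617) + 9/72520 = 20161/617 + 9/72520 = 1462081273/44744840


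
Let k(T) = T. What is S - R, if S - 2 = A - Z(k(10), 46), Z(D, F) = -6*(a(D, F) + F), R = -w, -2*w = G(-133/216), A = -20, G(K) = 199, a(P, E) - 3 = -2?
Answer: 329/2 ≈ 164.50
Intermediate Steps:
a(P, E) = 1 (a(P, E) = 3 - 2 = 1)
w = -199/2 (w = -½*199 = -199/2 ≈ -99.500)
R = 199/2 (R = -1*(-199/2) = 199/2 ≈ 99.500)
Z(D, F) = -6 - 6*F (Z(D, F) = -6*(1 + F) = -6 - 6*F)
S = 264 (S = 2 + (-20 - (-6 - 6*46)) = 2 + (-20 - (-6 - 276)) = 2 + (-20 - 1*(-282)) = 2 + (-20 + 282) = 2 + 262 = 264)
S - R = 264 - 1*199/2 = 264 - 199/2 = 329/2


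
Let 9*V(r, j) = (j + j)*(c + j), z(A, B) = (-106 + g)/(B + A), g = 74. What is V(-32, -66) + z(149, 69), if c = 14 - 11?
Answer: 100700/109 ≈ 923.85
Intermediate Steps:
c = 3
z(A, B) = -32/(A + B) (z(A, B) = (-106 + 74)/(B + A) = -32/(A + B))
V(r, j) = 2*j*(3 + j)/9 (V(r, j) = ((j + j)*(3 + j))/9 = ((2*j)*(3 + j))/9 = (2*j*(3 + j))/9 = 2*j*(3 + j)/9)
V(-32, -66) + z(149, 69) = (2/9)*(-66)*(3 - 66) - 32/(149 + 69) = (2/9)*(-66)*(-63) - 32/218 = 924 - 32*1/218 = 924 - 16/109 = 100700/109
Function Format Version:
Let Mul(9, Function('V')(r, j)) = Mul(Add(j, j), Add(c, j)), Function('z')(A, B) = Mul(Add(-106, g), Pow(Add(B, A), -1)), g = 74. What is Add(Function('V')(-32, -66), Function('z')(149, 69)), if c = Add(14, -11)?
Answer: Rational(100700, 109) ≈ 923.85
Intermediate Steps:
c = 3
Function('z')(A, B) = Mul(-32, Pow(Add(A, B), -1)) (Function('z')(A, B) = Mul(Add(-106, 74), Pow(Add(B, A), -1)) = Mul(-32, Pow(Add(A, B), -1)))
Function('V')(r, j) = Mul(Rational(2, 9), j, Add(3, j)) (Function('V')(r, j) = Mul(Rational(1, 9), Mul(Add(j, j), Add(3, j))) = Mul(Rational(1, 9), Mul(Mul(2, j), Add(3, j))) = Mul(Rational(1, 9), Mul(2, j, Add(3, j))) = Mul(Rational(2, 9), j, Add(3, j)))
Add(Function('V')(-32, -66), Function('z')(149, 69)) = Add(Mul(Rational(2, 9), -66, Add(3, -66)), Mul(-32, Pow(Add(149, 69), -1))) = Add(Mul(Rational(2, 9), -66, -63), Mul(-32, Pow(218, -1))) = Add(924, Mul(-32, Rational(1, 218))) = Add(924, Rational(-16, 109)) = Rational(100700, 109)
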